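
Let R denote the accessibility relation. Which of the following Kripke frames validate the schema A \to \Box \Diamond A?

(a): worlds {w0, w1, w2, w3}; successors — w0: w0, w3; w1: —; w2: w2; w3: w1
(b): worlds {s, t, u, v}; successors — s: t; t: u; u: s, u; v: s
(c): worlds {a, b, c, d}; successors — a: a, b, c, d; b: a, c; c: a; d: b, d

none

The schema corresponds to symmetry: \forall x \forall y (Rxy \to Ryx).
(a): fails — Rw3w1 but not Rw1w3.
(b): fails — Rus but not Rsu.
(c): fails — Rbc but not Rcb.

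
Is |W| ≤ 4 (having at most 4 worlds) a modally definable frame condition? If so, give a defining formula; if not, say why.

Modal frame validity is preserved under disjoint unions.
Any modal formula valid on each of 5 disjoint one-world frames is valid on their disjoint union (validity is preserved under disjoint unions). Each one-world frame has |W|=1≤4, but the union has |W|=5.
So no modal formula (or set of formulas) defines exactly the |W|≤4 frames.

Not definable by any modal formula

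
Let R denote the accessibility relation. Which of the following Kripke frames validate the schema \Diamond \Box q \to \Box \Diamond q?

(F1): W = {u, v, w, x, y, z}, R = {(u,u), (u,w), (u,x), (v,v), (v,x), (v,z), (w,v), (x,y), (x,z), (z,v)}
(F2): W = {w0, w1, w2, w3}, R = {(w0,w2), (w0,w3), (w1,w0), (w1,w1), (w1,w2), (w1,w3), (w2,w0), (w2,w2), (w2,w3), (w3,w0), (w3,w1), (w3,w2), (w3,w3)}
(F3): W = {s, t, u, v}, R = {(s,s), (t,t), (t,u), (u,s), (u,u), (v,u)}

The schema corresponds to convergence: \forall x \forall y \forall z (Rxy \wedge Rxz \to \exists w (Ryw \wedge Rzw)).
(F1): fails — Ruw and Ruu but w and u have no common successor.
(F2): holds.
(F3): holds.

(F2), (F3)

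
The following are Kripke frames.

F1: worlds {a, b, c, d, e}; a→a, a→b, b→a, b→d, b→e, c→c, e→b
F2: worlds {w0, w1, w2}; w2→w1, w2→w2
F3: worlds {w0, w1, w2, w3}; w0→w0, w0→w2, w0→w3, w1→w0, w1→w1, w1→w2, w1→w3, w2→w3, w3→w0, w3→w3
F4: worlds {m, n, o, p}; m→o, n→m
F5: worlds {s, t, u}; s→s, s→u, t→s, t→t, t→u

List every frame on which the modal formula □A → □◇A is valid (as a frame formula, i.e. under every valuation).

The schema corresponds to a generalized confluence (Geach) condition: ∀x ∀z (xRz → ∃w (xRw ∧ zRw)).
F1: fails — bRd but no w with bRw and dRw.
F2: fails — w2Rw1 but no w with w2Rw and w1Rw.
F3: satisfies the condition.
F4: fails — mRo but no w with mRw and oRw.
F5: fails — sRu but no w with sRw and uRw.

F3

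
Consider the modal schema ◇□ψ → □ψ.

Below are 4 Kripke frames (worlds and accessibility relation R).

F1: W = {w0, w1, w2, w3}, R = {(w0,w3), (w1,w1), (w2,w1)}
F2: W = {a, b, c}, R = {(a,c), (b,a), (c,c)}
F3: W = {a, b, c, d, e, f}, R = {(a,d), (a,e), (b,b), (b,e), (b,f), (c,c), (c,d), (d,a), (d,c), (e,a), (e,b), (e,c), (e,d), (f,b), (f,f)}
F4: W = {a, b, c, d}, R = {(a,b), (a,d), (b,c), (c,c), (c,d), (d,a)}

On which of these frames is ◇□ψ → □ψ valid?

The schema corresponds to the Euclidean property: ∀x ∀y ∀z (Rxy ∧ Rxz → Ryz).
F1: fails — Rw0w3 and Rw0w3 but not Rw3w3.
F2: fails — Rba and Rba but not Raa.
F3: fails — Rae and Rae but not Ree.
F4: fails — Rab and Rab but not Rbb.

none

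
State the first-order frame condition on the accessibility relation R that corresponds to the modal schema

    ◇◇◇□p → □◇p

∀x ∀y ∀z ((xR³y ∧ xRz) → ∃w (yRw ∧ zRw))

This is a Sahlqvist (Geach-type) schema ◇^3□^1p → □^1◇^1p.
Minimal-valuation argument: fix x; take any y with xR^3y and any z with xR^1z. Set V(p) to the set of worlds R-reachable from y in exactly 1 step. Then □^1p holds at y, so the antecedent holds at x; validity forces ◇^1p at z, giving a w with zR^1w and yR^1w.
First-order correspondent: ∀x ∀y ∀z ((xR³y ∧ xRz) → ∃w (yRw ∧ zRw)).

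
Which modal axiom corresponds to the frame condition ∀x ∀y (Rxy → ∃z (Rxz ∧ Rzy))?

□□q → □q

The condition is density. The C4 schema □□q → □q defines it.
Suppose □□q→□q is valid. Take Rxy and set V(q)={w : xR²w}. Then □□q at x, so □q at x, so q at y, i.e. ∃z(Rxz∧Rzy).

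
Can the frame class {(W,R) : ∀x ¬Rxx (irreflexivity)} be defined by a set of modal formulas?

No — not modally definable

If a class were modally definable it would be closed under surjective bounded morphisms (Goldblatt–Thomason).
The 3-cycle (worlds w0,w1,w2 with w0→w1→w2→w0) is irreflexive, and the map sending every world to a single reflexive point • is a surjective bounded morphism (forth: every edge maps to (•,•); back: every world has a successor). So any modal formula valid on the 3-cycle is also valid on the reflexive point, which is not irreflexive.
So no modal formula (or set of formulas) defines exactly the irreflexive frames.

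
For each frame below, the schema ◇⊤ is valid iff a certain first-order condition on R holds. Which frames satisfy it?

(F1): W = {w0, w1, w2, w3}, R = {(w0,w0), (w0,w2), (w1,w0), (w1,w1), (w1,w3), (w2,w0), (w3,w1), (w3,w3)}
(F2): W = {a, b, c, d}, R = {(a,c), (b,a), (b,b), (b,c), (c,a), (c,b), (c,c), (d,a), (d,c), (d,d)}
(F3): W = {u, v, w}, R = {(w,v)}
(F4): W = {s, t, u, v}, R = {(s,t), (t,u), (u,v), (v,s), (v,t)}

The schema corresponds to seriality: ∀x ∃y Rxy.
(F1): ✓.
(F2): ✓.
(F3): fails — world u has no successor.
(F4): ✓.
Valid on: (F1), (F2), (F4).

(F1), (F2), (F4)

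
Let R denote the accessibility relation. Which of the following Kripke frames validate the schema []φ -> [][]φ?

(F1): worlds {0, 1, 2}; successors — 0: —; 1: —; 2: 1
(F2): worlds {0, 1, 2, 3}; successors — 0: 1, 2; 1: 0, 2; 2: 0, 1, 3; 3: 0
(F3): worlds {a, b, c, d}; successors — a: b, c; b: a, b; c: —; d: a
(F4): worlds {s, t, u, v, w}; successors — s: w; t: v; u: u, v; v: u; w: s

(F1)

Frame correspondent (Sahlqvist): forall x forall y forall z (Rxy & Ryz -> Rxz) — i.e. transitivity.
(F1): condition met.
(F2): fails — R10 and R01 but not R11.
(F3): fails — Rab and Rba but not Raa.
(F4): fails — Rtv and Rvu but not Rtu.
Valid on: (F1).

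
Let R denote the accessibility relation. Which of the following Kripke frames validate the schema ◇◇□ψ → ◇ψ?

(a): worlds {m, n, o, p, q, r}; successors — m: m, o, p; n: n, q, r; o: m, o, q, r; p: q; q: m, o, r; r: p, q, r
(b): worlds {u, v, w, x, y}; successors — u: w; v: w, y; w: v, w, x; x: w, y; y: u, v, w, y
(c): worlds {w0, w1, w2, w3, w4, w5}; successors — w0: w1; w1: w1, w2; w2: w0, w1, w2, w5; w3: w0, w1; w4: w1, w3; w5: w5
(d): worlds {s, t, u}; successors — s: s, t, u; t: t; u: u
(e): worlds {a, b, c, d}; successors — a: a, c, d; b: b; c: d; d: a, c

The schema corresponds to a generalized confluence (Geach) condition: ∀x ∀y (xR²y → ∃w (yRw ∧ xRw)).
(a): fails — mR²p but no w with pRw and mRw.
(b): ✓.
(c): fails — w1R²w5 but no w with w5Rw and w1Rw.
(d): ✓.
(e): fails — dR²c but no w with cRw and dRw.

(b), (d)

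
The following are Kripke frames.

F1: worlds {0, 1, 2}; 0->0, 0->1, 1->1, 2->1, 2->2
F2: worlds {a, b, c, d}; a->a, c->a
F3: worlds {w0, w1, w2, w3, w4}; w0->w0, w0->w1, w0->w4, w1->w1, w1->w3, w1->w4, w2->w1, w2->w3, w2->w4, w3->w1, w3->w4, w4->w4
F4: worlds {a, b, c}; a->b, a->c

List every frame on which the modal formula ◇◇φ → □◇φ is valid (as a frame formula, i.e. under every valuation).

F2, F4

This is the axiom for a generalized confluence (Geach) condition; its first-order frame correspondent is ∀x ∀y ∀z ((xR²y ∧ xRz) → ∃w (y = w ∧ zRw)).
F1: fails — 0R²0, 0R1 but no w with 0=w and 1Rw.
F2: holds.
F3: fails — w0R²w0, w0Rw1 but no w with w0=w and w1Rw.
F4: holds.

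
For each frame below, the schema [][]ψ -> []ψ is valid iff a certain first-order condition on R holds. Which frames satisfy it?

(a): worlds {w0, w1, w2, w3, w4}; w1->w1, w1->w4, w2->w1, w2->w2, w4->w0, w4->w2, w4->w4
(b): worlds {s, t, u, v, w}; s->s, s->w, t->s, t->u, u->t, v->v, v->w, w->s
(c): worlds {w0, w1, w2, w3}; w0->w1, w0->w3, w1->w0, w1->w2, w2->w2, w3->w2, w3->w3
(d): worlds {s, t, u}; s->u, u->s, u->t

(a)

This is the axiom for density; its first-order frame correspondent is forall x forall y (Rxy -> exists z (Rxz & Rzy)).
(a): condition met.
(b): fails — Rut but no z with Ruz and Rzt.
(c): fails — Rw1w0 but no z with Rw1z and Rzw0.
(d): fails — Rsu but no z with Rsz and Rzu.
Valid on: (a).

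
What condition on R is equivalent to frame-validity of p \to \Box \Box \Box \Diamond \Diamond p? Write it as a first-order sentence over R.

This is a Sahlqvist (Geach-type) schema ◇^0□^0p → □^3◇^2p.
First-order correspondent: \forall x \forall z (x R^3 z \to \exists w (x = w \wedge z R^2 w)).

\forall x \forall z (x R^3 z \to \exists w (x = w \wedge z R^2 w))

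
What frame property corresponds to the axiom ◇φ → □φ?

partial functionality

This is the CD axiom.
It corresponds to partial functionality: ∀x ∀y ∀z (Rxy ∧ Rxz → y = z).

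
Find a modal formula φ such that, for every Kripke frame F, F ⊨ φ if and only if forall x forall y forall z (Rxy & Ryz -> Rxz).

This is transitivity; the standard corresponding axiom is 4: □r → □□r.
Suppose □r→□□r is valid. Take Rxy, Ryz and set V(r)={w : Rxw}. Then □r at x, so □□r at x, so □r at y, so r at z, i.e. Rxz.

□r → □□r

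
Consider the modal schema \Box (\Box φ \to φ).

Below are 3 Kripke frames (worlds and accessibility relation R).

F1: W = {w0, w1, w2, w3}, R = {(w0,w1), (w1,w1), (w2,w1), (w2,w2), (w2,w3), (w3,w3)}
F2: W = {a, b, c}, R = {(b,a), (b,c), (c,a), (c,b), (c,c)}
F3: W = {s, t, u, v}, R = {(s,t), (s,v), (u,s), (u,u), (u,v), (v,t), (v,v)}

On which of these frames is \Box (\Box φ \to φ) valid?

Frame correspondent (Sahlqvist): \forall x \forall y (Rxy \to Ryy) — i.e. shift-reflexivity.
F1: condition met.
F2: fails — Rba but not Raa.
F3: fails — Rus but not Rss.

F1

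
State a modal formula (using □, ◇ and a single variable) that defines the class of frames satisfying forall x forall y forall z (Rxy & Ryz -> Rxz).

□s → □□s

A defining formula is □s → □□s (the 4 axiom).
Suppose □s→□□s is valid. Take Rxy, Ryz and set V(s)={w : Rxw}. Then □s at x, so □□s at x, so □s at y, so s at z, i.e. Rxz.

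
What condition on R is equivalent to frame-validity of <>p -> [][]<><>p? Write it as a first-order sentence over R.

This is a Sahlqvist (Geach-type) schema ◇^1□^0p → □^2◇^2p.
Minimal-valuation argument: fix x; take any y with xR^1y and any z with xR^2z. Set V(p) to the set of worlds R-reachable from y in exactly 0 steps. Then □^0p holds at y, so the antecedent holds at x; validity forces ◇^2p at z, giving a w with zR^2w and yR^0w.
First-order correspondent: forall x forall y forall z ((xRy & x R^2 z) -> exists w (y = w & z R^2 w)).

forall x forall y forall z ((xRy & x R^2 z) -> exists w (y = w & z R^2 w))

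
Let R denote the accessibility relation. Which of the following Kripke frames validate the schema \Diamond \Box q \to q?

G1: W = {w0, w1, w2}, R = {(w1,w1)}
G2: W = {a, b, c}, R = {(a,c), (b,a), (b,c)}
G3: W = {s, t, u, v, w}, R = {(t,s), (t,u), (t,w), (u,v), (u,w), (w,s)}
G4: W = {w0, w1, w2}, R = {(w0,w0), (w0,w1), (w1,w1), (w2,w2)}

G1

Frame correspondent (Sahlqvist): \forall x \forall y (xRy \to \exists w (yRw \wedge x = w)) — i.e. a generalized confluence (Geach) condition.
G1: holds.
G2: fails — aRc but no w with cRw and a=w.
G3: fails — tRs but no w* with sRw* and t=w*.
G4: fails — w0Rw1 but no w with w1Rw and w0=w.
Valid on: G1.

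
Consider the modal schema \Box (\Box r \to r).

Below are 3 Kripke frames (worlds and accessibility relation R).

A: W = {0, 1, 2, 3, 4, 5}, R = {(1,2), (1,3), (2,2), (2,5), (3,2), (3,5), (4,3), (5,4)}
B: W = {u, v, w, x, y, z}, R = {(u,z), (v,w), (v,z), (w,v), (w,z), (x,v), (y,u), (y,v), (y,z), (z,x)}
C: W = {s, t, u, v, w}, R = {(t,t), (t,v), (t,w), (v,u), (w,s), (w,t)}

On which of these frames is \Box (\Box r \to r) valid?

The schema corresponds to shift-reflexivity: \forall x \forall y (Rxy \to Ryy).
A: fails — R25 but not R55.
B: fails — Ruz but not Rzz.
C: fails — Rtv but not Rvv.

none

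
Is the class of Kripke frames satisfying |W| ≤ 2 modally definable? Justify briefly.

If a class were modally definable it would be closed under disjoint unions (Goldblatt–Thomason).
Any modal formula valid on each of 3 disjoint one-world frames is valid on their disjoint union (validity is preserved under disjoint unions). Each one-world frame has |W|=1≤2, but the union has |W|=3.
Hence having at most 2 worlds is not modally definable.

Not modally definable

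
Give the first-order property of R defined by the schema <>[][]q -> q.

This is a Sahlqvist (Geach-type) schema ◇^1□^2q → □^0◇^0q.
First-order correspondent: forall x forall y (xRy -> exists w (y R^2 w & x = w)).

forall x forall y (xRy -> exists w (y R^2 w & x = w))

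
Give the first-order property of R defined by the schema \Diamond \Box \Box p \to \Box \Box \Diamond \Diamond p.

\forall x \forall y \forall z ((xRy \wedge x R^2 z) \to \exists w (y R^2 w \wedge z R^2 w))

This is a Sahlqvist (Geach-type) schema ◇^1□^2p → □^2◇^2p.
First-order correspondent: \forall x \forall y \forall z ((xRy \wedge x R^2 z) \to \exists w (y R^2 w \wedge z R^2 w)).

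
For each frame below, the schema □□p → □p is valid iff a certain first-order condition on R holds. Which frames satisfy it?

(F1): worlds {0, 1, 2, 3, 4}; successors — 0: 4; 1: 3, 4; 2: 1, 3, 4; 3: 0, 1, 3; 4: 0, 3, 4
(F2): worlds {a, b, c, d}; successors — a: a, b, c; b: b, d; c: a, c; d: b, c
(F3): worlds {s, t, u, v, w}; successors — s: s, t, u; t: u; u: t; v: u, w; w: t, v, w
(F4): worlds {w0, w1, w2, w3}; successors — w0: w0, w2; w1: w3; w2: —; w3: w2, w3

This is the axiom for density; its first-order frame correspondent is ∀x ∀y (Rxy → ∃z (Rxz ∧ Rzy)).
(F1): holds.
(F2): holds.
(F3): fails — Rut but no z with Ruz and Rzt.
(F4): holds.
Valid on: (F1), (F2), (F4).

(F1), (F2), (F4)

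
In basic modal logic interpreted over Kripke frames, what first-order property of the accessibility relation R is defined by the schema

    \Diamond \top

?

This is a form of the D axiom.
Its frame correspondent is seriality — \forall x \exists y Rxy.

seriality: \forall x \exists y Rxy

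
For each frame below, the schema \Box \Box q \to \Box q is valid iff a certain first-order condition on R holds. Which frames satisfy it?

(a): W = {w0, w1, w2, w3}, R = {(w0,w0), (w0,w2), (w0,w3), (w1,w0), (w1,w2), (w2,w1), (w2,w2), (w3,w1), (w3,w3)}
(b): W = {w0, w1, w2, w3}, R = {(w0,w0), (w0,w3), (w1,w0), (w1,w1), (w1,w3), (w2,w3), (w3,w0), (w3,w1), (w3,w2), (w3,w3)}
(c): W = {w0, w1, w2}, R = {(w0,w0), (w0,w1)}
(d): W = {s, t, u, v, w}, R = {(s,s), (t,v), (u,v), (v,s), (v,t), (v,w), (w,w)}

(a), (b), (c)

This is the axiom for density; its first-order frame correspondent is \forall x \forall y (Rxy \to \exists z (Rxz \wedge Rzy)).
(a): ✓.
(b): ✓.
(c): ✓.
(d): fails — Ruv but no z with Ruz and Rzv.
Valid on: (a), (b), (c).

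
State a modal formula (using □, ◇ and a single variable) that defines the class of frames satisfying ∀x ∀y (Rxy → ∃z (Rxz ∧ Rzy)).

This is density; the standard corresponding axiom is C4: □□p → □p.
Suppose □□p→□p is valid. Take Rxy and set V(p)={w : xR²w}. Then □□p at x, so □p at x, so p at y, i.e. ∃z(Rxz∧Rzy).

□□p → □p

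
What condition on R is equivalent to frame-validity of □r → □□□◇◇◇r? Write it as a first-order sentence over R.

This is a Sahlqvist (Geach-type) schema ◇^0□^1r → □^3◇^3r.
First-order correspondent: ∀x ∀z (xR³z → ∃w (xRw ∧ zR³w)).

∀x ∀z (xR³z → ∃w (xRw ∧ zR³w))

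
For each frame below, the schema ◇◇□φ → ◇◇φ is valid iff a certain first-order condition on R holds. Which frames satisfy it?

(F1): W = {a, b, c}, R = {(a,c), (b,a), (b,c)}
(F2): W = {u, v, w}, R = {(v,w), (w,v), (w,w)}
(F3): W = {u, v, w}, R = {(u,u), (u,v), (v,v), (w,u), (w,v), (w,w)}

(F2), (F3)

Frame correspondent (Sahlqvist): ∀x ∀y (xR²y → ∃w (yRw ∧ xR²w)) — i.e. a generalized confluence (Geach) condition.
(F1): fails — bR²c but no w with cRw and bR²w.
(F2): ✓.
(F3): ✓.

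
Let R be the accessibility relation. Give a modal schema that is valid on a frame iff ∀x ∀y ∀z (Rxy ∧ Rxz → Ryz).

The condition is the Euclidean property. The 5 schema ◇s → □◇s defines it.

◇s → □◇s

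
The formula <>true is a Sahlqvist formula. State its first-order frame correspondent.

seriality: forall x exists y Rxy

This schema is equivalent to the D axiom □r → ◇r.
It corresponds to seriality: forall x exists y Rxy.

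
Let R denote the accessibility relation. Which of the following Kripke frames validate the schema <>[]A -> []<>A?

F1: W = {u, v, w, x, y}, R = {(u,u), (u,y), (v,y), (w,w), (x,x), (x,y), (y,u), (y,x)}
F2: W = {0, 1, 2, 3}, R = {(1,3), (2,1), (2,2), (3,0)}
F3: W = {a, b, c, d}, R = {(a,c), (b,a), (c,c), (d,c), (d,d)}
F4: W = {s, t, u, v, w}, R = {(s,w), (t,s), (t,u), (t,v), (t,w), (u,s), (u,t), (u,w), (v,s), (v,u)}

F1, F3

This is the axiom for convergence; its first-order frame correspondent is forall x forall y forall z (Rxy & Rxz -> exists w (Ryw & Rzw)).
F1: condition met.
F2: fails — R22 and R21 but 2 and 1 have no common successor.
F3: condition met.
F4: fails — Rsw and Rsw but w and w have no common successor.
Valid on: F1, F3.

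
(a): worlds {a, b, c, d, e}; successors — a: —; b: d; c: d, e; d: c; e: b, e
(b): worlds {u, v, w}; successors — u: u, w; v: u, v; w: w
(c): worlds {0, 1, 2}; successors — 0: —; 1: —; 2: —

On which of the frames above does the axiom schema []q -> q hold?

Frame correspondent (Sahlqvist): forall x Rxx — i.e. reflexivity.
(a): fails — world a does not see itself.
(b): holds.
(c): fails — world 0 does not see itself.

(b)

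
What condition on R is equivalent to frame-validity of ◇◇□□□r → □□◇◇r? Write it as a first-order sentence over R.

This is a Sahlqvist (Geach-type) schema ◇^2□^3r → □^2◇^2r.
Minimal-valuation argument: fix x; take any y with xR^2y and any z with xR^2z. Set V(r) to the set of worlds R-reachable from y in exactly 3 steps. Then □^3r holds at y, so the antecedent holds at x; validity forces ◇^2r at z, giving a w with zR^2w and yR^3w.
First-order correspondent: ∀x ∀y ∀z ((xR²y ∧ xR²z) → ∃w (yR³w ∧ zR²w)).

∀x ∀y ∀z ((xR²y ∧ xR²z) → ∃w (yR³w ∧ zR²w))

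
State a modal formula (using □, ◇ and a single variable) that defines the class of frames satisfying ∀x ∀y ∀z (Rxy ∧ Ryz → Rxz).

The condition is transitivity. The 4 schema □ψ → □□ψ defines it.
Suppose □ψ→□□ψ is valid. Take Rxy, Ryz and set V(ψ)={w : Rxw}. Then □ψ at x, so □□ψ at x, so □ψ at y, so ψ at z, i.e. Rxz.

□ψ → □□ψ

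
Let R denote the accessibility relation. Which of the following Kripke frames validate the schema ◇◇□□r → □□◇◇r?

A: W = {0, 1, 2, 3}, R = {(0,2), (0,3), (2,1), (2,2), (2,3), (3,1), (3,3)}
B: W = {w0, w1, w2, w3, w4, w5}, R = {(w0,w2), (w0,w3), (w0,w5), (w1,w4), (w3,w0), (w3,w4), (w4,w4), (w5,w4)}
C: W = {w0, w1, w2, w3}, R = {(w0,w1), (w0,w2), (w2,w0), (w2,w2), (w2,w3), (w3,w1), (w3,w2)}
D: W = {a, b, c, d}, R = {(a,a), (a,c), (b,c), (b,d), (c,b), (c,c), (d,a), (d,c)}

This is the axiom for a generalized confluence (Geach) condition; its first-order frame correspondent is ∀x ∀y ∀z ((xR²y ∧ xR²z) → ∃w (yR²w ∧ zR²w)).
A: fails — 0R²1, 0R²1 but no w with 1R²w and 1R²w.
B: fails — w3R²w2, w3R²w2 but no w with w2R²w and w2R²w.
C: fails — w2R²w0, w2R²w1 but no w with w0R²w and w1R²w.
D: satisfies the condition.
Valid on: D.

D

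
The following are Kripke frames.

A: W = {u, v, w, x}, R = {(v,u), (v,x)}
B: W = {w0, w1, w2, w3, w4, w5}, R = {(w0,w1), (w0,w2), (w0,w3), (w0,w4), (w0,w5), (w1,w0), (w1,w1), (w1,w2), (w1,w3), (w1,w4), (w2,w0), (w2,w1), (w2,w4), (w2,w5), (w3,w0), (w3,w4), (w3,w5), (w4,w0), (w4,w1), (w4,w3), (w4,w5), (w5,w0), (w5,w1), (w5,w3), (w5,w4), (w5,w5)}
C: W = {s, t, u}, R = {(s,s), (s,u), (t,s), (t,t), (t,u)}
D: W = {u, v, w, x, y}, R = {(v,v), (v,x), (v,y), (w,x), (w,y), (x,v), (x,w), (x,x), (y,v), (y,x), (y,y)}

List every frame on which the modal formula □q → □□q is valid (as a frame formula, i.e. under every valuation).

Frame correspondent (Sahlqvist): ∀x ∀y ∀z (Rxy ∧ Ryz → Rxz) — i.e. transitivity.
A: ✓.
B: fails — Rw1w3 and Rw3w5 but not Rw1w5.
C: ✓.
D: fails — Rxw and Rwy but not Rxy.
Valid on: A, C.

A, C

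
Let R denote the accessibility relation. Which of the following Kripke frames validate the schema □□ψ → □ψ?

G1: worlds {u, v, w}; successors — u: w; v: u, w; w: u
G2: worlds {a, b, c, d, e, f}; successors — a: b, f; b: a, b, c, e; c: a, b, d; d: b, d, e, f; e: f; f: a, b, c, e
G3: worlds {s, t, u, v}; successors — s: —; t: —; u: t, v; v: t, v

G3

The schema corresponds to density: ∀x ∀y (Rxy → ∃z (Rxz ∧ Rzy)).
G1: fails — Ruw but no z with Ruz and Rzw.
G2: fails — Ref but no z with Rez and Rzf.
G3: ✓.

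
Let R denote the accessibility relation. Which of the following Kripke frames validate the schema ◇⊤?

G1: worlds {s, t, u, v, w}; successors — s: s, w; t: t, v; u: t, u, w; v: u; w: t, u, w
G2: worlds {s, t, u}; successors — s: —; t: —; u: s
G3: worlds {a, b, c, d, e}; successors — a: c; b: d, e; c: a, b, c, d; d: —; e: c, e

G1

This is the axiom for seriality; its first-order frame correspondent is ∀x ∃y Rxy.
G1: holds.
G2: fails — world s has no successor.
G3: fails — world d has no successor.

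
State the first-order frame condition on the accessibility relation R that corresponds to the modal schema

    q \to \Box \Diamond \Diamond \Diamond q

\forall x \forall z (xRz \to \exists w (x = w \wedge z R^3 w))

This is a Sahlqvist (Geach-type) schema ◇^0□^0q → □^1◇^3q.
First-order correspondent: \forall x \forall z (xRz \to \exists w (x = w \wedge z R^3 w)).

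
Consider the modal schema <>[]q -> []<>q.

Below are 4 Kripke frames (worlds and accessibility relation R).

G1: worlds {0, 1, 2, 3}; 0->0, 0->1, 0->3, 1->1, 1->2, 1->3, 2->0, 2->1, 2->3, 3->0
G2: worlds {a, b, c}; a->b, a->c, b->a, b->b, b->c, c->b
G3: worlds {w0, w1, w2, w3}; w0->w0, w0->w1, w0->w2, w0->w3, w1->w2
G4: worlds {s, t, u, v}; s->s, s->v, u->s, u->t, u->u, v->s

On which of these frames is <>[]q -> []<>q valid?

The schema corresponds to convergence: forall x forall y forall z (Rxy & Rxz -> exists w (Ryw & Rzw)).
G1: fails — R01 and R03 but 1 and 3 have no common successor.
G2: holds.
G3: fails — Rw0w1 and Rw0w2 but w1 and w2 have no common successor.
G4: fails — Rut and Rut but t and t have no common successor.
Valid on: G2.

G2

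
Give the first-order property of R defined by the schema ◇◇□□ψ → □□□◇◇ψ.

This is a Sahlqvist (Geach-type) schema ◇^2□^2ψ → □^3◇^2ψ.
Minimal-valuation argument: fix x; take any y with xR^2y and any z with xR^3z. Set V(ψ) to the set of worlds R-reachable from y in exactly 2 steps. Then □^2ψ holds at y, so the antecedent holds at x; validity forces ◇^2ψ at z, giving a w with zR^2w and yR^2w.
First-order correspondent: ∀x ∀y ∀z ((xR²y ∧ xR³z) → ∃w (yR²w ∧ zR²w)).

∀x ∀y ∀z ((xR²y ∧ xR³z) → ∃w (yR²w ∧ zR²w))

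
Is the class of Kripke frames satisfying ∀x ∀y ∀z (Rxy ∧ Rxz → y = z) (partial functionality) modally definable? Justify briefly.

Yes: it is partial functionality, defined by the CD schema ◇r → □r.

Yes — defined by ◇r → □r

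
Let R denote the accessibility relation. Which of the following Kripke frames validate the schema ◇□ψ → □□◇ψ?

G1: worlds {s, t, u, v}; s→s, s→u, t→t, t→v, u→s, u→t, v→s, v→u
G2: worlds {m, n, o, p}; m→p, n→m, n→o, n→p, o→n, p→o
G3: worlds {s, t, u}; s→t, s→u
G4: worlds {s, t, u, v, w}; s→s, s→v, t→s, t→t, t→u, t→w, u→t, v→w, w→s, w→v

This is the axiom for a generalized confluence (Geach) condition; its first-order frame correspondent is ∀x ∀y ∀z ((xRy ∧ xR²z) → ∃w (yRw ∧ zRw)).
G1: fails — sRs, sR²t but no w with sRw and tRw.
G2: fails — mRp, mR²o but no w with pRw and oRw.
G3: satisfies the condition.
G4: fails — sRs, sR²v but no w* with sRw* and vRw*.
Valid on: G3.

G3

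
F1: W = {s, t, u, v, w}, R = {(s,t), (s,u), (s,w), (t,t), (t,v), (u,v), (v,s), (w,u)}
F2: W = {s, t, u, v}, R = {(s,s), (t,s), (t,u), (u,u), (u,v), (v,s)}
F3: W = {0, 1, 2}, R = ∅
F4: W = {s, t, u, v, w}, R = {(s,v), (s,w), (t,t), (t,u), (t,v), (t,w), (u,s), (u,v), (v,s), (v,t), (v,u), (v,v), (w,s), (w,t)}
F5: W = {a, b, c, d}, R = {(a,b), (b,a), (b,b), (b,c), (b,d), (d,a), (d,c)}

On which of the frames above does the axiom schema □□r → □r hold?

F2, F3

Frame correspondent (Sahlqvist): ∀x ∀y (Rxy → ∃z (Rxz ∧ Rzy)) — i.e. density.
F1: fails — Ruv but no z with Ruz and Rzv.
F2: condition met.
F3: condition met.
F4: fails — Rsw but no z with Rsz and Rzw.
F5: fails — Rdc but no z with Rdz and Rzc.
Valid on: F2, F3.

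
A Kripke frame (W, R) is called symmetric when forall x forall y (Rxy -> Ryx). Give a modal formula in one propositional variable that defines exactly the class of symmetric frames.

This is symmetry; the standard corresponding axiom is B: p → □◇p.
Suppose p→□◇p is valid. Take Rxy and set V(p)={x}. Then p at x, so □◇p at x, so ◇p at y, so some z with Ryz has p; z=x, i.e. Ryx.

p → □◇p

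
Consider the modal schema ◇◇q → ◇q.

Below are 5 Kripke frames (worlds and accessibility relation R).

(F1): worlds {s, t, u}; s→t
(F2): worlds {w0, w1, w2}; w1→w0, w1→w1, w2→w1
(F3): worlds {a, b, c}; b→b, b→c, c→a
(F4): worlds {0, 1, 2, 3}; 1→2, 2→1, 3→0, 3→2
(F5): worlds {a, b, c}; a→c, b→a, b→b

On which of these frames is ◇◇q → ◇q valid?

The schema corresponds to transitivity: ∀x ∀y ∀z (Rxy ∧ Ryz → Rxz).
(F1): ✓.
(F2): fails — Rw2w1 and Rw1w0 but not Rw2w0.
(F3): fails — Rbc and Rca but not Rba.
(F4): fails — R12 and R21 but not R11.
(F5): fails — Rba and Rac but not Rbc.

(F1)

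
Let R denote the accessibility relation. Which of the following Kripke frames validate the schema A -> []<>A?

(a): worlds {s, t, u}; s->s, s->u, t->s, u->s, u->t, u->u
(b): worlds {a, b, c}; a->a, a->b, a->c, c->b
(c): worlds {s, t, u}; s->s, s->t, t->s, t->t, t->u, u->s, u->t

The schema corresponds to symmetry: forall x forall y (Rxy -> Ryx).
(a): fails — Rut but not Rtu.
(b): fails — Rac but not Rca.
(c): fails — Rus but not Rsu.

none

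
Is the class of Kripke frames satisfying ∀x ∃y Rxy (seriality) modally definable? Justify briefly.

This is a Sahlqvist condition; the D axiom □r → ◇r defines it.

Yes, by □r → ◇r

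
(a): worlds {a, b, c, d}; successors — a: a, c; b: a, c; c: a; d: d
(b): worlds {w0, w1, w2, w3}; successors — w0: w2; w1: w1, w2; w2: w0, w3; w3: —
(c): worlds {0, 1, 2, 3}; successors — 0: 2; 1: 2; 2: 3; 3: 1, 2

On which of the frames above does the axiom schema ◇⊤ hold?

(a), (c)

Frame correspondent (Sahlqvist): ∀x ∃y Rxy — i.e. seriality.
(a): ✓.
(b): fails — world w3 has no successor.
(c): ✓.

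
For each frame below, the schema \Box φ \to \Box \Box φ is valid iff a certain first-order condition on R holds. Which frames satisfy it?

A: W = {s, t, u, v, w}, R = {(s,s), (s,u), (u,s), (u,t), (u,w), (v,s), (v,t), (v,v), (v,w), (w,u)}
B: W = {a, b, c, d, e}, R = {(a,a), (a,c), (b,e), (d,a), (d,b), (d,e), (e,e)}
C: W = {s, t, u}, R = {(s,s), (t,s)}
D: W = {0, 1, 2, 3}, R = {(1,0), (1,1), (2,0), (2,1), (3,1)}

C

This is the axiom for transitivity; its first-order frame correspondent is \forall x \forall y \forall z (Rxy \wedge Ryz \to Rxz).
A: fails — Ruw and Rwu but not Ruu.
B: fails — Rda and Rac but not Rdc.
C: satisfies the condition.
D: fails — R31 and R10 but not R30.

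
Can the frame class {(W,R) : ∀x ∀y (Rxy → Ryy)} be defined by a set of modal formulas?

Yes, by □(□r → r)

The condition is shift-reflexivity. A defining modal formula is □(□r → r).
Suppose □(□r→r) is valid. Take Rxy and set V(r)={w : Ryw}. Then at y, □r holds; since □(□r→r) at x, □r→r at y, so r at y, i.e. Ryy.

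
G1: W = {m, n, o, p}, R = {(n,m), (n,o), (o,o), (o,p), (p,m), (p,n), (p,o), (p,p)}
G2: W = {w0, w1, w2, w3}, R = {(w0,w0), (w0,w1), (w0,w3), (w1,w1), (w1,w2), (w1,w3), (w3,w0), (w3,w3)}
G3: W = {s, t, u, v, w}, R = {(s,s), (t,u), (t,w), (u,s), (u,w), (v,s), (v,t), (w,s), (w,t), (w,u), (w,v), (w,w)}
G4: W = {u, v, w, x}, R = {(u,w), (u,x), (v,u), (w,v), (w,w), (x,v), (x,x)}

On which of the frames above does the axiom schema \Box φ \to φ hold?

This is the axiom for reflexivity; its first-order frame correspondent is \forall x Rxx.
G1: fails — world m does not see itself.
G2: fails — world w2 does not see itself.
G3: fails — world t does not see itself.
G4: fails — world u does not see itself.
Valid on no frame.

none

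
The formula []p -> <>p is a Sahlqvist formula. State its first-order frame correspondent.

seriality: forall x exists y Rxy

Suppose □p→◇p is valid. At any x set V(p)=W. Then □p at x, so ◇p at x, so x has a successor.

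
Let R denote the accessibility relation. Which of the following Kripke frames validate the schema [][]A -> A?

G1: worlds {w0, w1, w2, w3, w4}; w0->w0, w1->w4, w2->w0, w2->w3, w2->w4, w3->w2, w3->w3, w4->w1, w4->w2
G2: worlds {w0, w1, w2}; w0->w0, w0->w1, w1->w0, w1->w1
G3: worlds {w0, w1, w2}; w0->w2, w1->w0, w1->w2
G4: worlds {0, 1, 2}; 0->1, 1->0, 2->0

Frame correspondent (Sahlqvist): forall x exists w (x R^2 w & x = w) — i.e. a generalized confluence (Geach) condition.
G1: ✓.
G2: fails — at w2 but no w with w2R²w and w2=w.
G3: fails — at w0 but no w with w0R²w and w0=w.
G4: fails — at 2 but no w with 2R²w and 2=w.

G1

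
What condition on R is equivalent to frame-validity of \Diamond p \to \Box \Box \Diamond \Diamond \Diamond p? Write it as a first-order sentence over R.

This is a Sahlqvist (Geach-type) schema ◇^1□^0p → □^2◇^3p.
Minimal-valuation argument: fix x; take any y with xR^1y and any z with xR^2z. Set V(p) to the set of worlds R-reachable from y in exactly 0 steps. Then □^0p holds at y, so the antecedent holds at x; validity forces ◇^3p at z, giving a w with zR^3w and yR^0w.
First-order correspondent: \forall x \forall y \forall z ((xRy \wedge x R^2 z) \to \exists w (y = w \wedge z R^3 w)).

\forall x \forall y \forall z ((xRy \wedge x R^2 z) \to \exists w (y = w \wedge z R^3 w))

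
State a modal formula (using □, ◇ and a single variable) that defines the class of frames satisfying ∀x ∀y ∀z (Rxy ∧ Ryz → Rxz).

□q → □□q

The condition is transitivity. The 4 schema □q → □□q defines it.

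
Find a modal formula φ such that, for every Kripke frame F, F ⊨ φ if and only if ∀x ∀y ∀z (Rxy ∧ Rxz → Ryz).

This is the Euclidean property; the standard corresponding axiom is 5: ◇ψ → □◇ψ.
Suppose ◇ψ→□◇ψ is valid. Take Rxy, Rxz and set V(ψ)={y}. Then ◇ψ at x, so □◇ψ at x, so ◇ψ at z, so some w with Rzw has ψ; w=y, i.e. Rzy. By symmetry of the argument, Ryz.

◇ψ → □◇ψ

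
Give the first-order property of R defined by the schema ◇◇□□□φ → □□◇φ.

∀x ∀y ∀z ((xR²y ∧ xR²z) → ∃w (yR³w ∧ zRw))

This is a Sahlqvist (Geach-type) schema ◇^2□^3φ → □^2◇^1φ.
Minimal-valuation argument: fix x; take any y with xR^2y and any z with xR^2z. Set V(φ) to the set of worlds R-reachable from y in exactly 3 steps. Then □^3φ holds at y, so the antecedent holds at x; validity forces ◇^1φ at z, giving a w with zR^1w and yR^3w.
First-order correspondent: ∀x ∀y ∀z ((xR²y ∧ xR²z) → ∃w (yR³w ∧ zRw)).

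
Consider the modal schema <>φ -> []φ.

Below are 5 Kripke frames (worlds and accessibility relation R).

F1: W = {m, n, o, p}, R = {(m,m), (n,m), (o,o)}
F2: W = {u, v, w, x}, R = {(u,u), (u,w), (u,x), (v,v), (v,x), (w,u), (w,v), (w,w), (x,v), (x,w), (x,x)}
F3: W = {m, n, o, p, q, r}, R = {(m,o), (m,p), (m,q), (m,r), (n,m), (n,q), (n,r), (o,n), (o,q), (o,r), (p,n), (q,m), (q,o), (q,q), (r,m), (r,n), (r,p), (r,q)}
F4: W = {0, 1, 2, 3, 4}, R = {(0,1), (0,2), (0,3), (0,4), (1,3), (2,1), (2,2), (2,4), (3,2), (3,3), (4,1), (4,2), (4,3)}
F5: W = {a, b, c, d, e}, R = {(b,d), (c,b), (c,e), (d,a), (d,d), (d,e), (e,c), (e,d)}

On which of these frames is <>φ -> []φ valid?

Frame correspondent (Sahlqvist): forall x forall y forall z (Rxy & Rxz -> y = z) — i.e. partial functionality.
F1: holds.
F2: fails — u sees both u and w.
F3: fails — m sees both o and p.
F4: fails — 0 sees both 1 and 2.
F5: fails — c sees both b and e.

F1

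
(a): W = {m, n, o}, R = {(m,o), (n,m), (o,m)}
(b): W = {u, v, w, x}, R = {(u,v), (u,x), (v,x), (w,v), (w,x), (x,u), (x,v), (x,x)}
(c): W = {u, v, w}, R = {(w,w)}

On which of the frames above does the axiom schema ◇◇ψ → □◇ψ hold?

(a), (c)

Frame correspondent (Sahlqvist): ∀x ∀y ∀z ((xR²y ∧ xRz) → ∃w (y = w ∧ zRw)) — i.e. a generalized confluence (Geach) condition.
(a): satisfies the condition.
(b): fails — uR²u, uRv but no t with u=t and vRt.
(c): satisfies the condition.
Valid on: (a), (c).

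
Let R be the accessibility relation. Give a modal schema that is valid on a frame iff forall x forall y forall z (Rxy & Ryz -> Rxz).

□ψ → □□ψ

The condition is transitivity. The 4 schema □ψ → □□ψ defines it.
Suppose □ψ→□□ψ is valid. Take Rxy, Ryz and set V(ψ)={w : Rxw}. Then □ψ at x, so □□ψ at x, so □ψ at y, so ψ at z, i.e. Rxz.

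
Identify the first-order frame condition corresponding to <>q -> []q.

Suppose ◇q→□q is valid. Take Rxy, Rxz and set V(q)={y}. Then ◇q at x, so □q at x, so q at z, i.e. z=y.

Partial functionality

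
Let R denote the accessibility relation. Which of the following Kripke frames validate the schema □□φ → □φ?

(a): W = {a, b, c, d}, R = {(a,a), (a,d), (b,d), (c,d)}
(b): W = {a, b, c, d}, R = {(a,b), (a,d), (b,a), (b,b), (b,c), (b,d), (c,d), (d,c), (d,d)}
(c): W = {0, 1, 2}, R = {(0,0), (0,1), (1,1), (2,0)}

Frame correspondent (Sahlqvist): ∀x ∀y (Rxy → ∃z (Rxz ∧ Rzy)) — i.e. density.
(a): fails — Rcd but no z with Rcz and Rzd.
(b): satisfies the condition.
(c): satisfies the condition.

(b), (c)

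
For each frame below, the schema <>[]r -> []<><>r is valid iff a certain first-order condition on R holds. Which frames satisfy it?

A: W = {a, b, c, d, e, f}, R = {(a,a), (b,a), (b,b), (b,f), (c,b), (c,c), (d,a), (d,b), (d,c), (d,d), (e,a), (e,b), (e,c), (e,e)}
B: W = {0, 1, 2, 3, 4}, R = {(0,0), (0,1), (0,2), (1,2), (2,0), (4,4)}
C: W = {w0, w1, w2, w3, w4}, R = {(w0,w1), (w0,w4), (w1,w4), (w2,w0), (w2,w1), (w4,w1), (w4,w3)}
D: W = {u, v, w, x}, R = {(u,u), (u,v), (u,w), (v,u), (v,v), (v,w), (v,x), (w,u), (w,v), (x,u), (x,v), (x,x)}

The schema corresponds to a generalized confluence (Geach) condition: forall x forall y forall z ((xRy & xRz) -> exists w (yRw & z R^2 w)).
A: fails — bRa, bRf but no w with aRw and fR²w.
B: fails — 0R1, 0R1 but no w with 1Rw and 1R²w.
C: fails — w0Rw1, w0Rw1 but no w with w1Rw and w1R²w.
D: satisfies the condition.
Valid on: D.

D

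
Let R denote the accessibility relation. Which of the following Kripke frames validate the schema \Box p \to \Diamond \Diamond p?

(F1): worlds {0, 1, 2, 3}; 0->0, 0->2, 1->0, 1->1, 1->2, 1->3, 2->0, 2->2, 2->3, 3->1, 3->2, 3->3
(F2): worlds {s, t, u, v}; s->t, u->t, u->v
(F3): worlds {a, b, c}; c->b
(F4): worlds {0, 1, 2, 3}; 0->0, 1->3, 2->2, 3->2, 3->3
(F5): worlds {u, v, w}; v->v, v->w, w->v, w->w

Frame correspondent (Sahlqvist): \forall x \exists w (xRw \wedge x R^2 w) — i.e. a generalized confluence (Geach) condition.
(F1): satisfies the condition.
(F2): fails — at s but no w with sRw and sR²w.
(F3): fails — at a but no w with aRw and aR²w.
(F4): satisfies the condition.
(F5): fails — at u but no t with uRt and uR²t.
Valid on: (F1), (F4).

(F1), (F4)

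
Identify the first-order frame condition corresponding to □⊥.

□⊥ is valid iff no world has any successor (otherwise □⊥ fails at any world with one).
The converse is a direct semantic check.
Frame condition: ∀x ∀y ¬Rxy.

emptiness of R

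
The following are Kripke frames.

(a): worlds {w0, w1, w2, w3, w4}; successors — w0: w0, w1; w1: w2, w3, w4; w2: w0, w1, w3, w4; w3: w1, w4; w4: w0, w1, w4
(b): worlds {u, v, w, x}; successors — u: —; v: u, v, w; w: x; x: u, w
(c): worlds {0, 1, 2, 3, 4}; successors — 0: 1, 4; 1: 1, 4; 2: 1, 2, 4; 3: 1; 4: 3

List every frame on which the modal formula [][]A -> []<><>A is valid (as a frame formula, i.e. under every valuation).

(a), (c)

Frame correspondent (Sahlqvist): forall x forall z (xRz -> exists w (x R^2 w & z R^2 w)) — i.e. a generalized confluence (Geach) condition.
(a): ✓.
(b): fails — vRu but no t with vR²t and uR²t.
(c): ✓.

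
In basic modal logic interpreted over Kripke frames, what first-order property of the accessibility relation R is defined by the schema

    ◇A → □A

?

Suppose ◇A→□A is valid. Take Rxy, Rxz and set V(A)={y}. Then ◇A at x, so □A at x, so A at z, i.e. z=y.

partial functionality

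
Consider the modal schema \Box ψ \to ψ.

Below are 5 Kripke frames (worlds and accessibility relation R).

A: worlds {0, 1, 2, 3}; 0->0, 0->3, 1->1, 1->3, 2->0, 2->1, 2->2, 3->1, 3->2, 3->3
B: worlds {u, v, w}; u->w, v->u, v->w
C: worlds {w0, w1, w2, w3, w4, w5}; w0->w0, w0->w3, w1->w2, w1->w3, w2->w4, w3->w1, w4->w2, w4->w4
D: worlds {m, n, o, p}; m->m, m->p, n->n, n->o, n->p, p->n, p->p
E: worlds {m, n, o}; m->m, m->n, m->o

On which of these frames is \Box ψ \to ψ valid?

The schema corresponds to reflexivity: \forall x Rxx.
A: ✓.
B: fails — world u does not see itself.
C: fails — world w1 does not see itself.
D: fails — world o does not see itself.
E: fails — world n does not see itself.
Valid on: A.

A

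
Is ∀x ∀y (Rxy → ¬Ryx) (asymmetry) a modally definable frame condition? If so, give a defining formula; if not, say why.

Not definable by any modal formula

Modal frame validity is preserved under surjective bounded morphisms.
The 3-cycle (worlds a,b,c with a→b→c→a) is asymmetric. Mapping every world to a single reflexive point • is a surjective bounded morphism, and the reflexive point is not asymmetric (R•• but asymmetry requires ¬R••).
Hence asymmetry is not modally definable.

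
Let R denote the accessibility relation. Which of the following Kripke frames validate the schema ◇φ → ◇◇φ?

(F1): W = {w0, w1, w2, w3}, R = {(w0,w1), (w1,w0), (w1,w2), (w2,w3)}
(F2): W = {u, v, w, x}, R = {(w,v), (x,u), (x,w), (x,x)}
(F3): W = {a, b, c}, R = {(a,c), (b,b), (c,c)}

The schema corresponds to a generalized confluence (Geach) condition: ∀x ∀y (xRy → ∃w (y = w ∧ xR²w)).
(F1): fails — w0Rw1 but no w with w1=w and w0R²w.
(F2): fails — wRv but no t with v=t and wR²t.
(F3): condition met.
Valid on: (F3).

(F3)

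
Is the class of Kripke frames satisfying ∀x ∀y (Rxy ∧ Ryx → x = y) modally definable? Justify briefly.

No

Any modally definable frame class is closed under surjective bounded morphisms.
The 8-cycle (worlds 0,1,2,3,4,5,6,7 with 0→1→2→3→4→5→6→7→0) is antisymmetric. Sending even-indexed worlds to a and odd-indexed worlds to b is a surjective bounded morphism onto the two-world frame with a↔b, which is not antisymmetric.
Hence antisymmetry is not modally definable.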